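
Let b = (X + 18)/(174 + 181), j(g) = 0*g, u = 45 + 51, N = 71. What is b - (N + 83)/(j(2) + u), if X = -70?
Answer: -29831/17040 ≈ -1.7506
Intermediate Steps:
u = 96
j(g) = 0
b = -52/355 (b = (-70 + 18)/(174 + 181) = -52/355 ≈ -0.14648)
b - (N + 83)/(j(2) + u) = -52/355 - (71 + 83)/(0 + 96) = -52/355 - 154/96 = -52/355 - 1*77/48 = -52/355 - 77/48 = -29831/17040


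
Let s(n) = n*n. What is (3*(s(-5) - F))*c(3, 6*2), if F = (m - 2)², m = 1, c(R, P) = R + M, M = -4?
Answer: -72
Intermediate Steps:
c(R, P) = -4 + R (c(R, P) = R - 4 = -4 + R)
F = 1 (F = (1 - 2)² = (-1)² = 1)
s(n) = n²
(3*(s(-5) - F))*c(3, 6*2) = (3*((-5)² - 1*1))*(-4 + 3) = (3*(25 - 1))*(-1) = (3*24)*(-1) = 72*(-1) = -72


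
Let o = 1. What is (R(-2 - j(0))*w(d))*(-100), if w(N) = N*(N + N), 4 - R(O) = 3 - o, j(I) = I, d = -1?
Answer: -400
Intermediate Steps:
R(O) = 2 (R(O) = 4 - (3 - 1*1) = 4 - (3 - 1) = 4 - 1*2 = 4 - 2 = 2)
w(N) = 2*N² (w(N) = N*(2*N) = 2*N²)
(R(-2 - j(0))*w(d))*(-100) = (2*(2*(-1)²))*(-100) = (2*(2*1))*(-100) = (2*2)*(-100) = 4*(-100) = -400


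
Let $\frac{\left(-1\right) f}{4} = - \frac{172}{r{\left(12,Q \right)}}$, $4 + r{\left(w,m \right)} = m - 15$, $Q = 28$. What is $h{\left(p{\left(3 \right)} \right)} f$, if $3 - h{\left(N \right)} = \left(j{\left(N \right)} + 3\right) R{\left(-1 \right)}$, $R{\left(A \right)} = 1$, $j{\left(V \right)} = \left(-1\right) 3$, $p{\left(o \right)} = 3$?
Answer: $\frac{688}{3} \approx 229.33$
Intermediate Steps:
$r{\left(w,m \right)} = -19 + m$ ($r{\left(w,m \right)} = -4 + \left(m - 15\right) = -4 + \left(-15 + m\right) = -19 + m$)
$j{\left(V \right)} = -3$
$h{\left(N \right)} = 3$ ($h{\left(N \right)} = 3 - \left(-3 + 3\right) 1 = 3 - 0 \cdot 1 = 3 - 0 = 3 + 0 = 3$)
$f = \frac{688}{9}$ ($f = - 4 \left(- \frac{172}{-19 + 28}\right) = - 4 \left(- \frac{172}{9}\right) = - 4 \left(\left(-172\right) \frac{1}{9}\right) = \left(-4\right) \left(- \frac{172}{9}\right) = \frac{688}{9} \approx 76.444$)
$h{\left(p{\left(3 \right)} \right)} f = 3 \cdot \frac{688}{9} = \frac{688}{3}$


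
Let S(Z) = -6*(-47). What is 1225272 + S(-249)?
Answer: 1225554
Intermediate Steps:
S(Z) = 282
1225272 + S(-249) = 1225272 + 282 = 1225554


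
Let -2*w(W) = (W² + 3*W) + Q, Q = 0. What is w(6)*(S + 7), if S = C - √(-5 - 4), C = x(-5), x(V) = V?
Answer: -54 + 81*I ≈ -54.0 + 81.0*I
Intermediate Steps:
w(W) = -3*W/2 - W²/2 (w(W) = -((W² + 3*W) + 0)/2 = -(W² + 3*W)/2 = -3*W/2 - W²/2)
C = -5
S = -5 - 3*I (S = -5 - √(-5 - 4) = -5 - √(-9) = -5 - 3*I ≈ -5.0 - 3.0*I)
w(6)*(S + 7) = ((½)*6*(-3 - 1*6))*((-5 - 3*I) + 7) = ((½)*6*(-3 - 6))*(2 - 3*I) = ((½)*6*(-9))*(2 - 3*I) = -27*(2 - 3*I) = -54 + 81*I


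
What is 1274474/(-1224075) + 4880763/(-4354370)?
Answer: -2304790264121/1066015091550 ≈ -2.1621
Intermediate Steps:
1274474/(-1224075) + 4880763/(-4354370) = 1274474*(-1/1224075) + 4880763*(-1/4354370) = -1274474/1224075 - 4880763/4354370 = -2304790264121/1066015091550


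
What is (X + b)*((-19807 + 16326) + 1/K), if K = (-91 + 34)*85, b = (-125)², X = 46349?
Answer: -348406383468/1615 ≈ -2.1573e+8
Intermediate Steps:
b = 15625
K = -4845 (K = -57*85 = -4845)
(X + b)*((-19807 + 16326) + 1/K) = (46349 + 15625)*((-19807 + 16326) + 1/(-4845)) = 61974*(-3481 - 1/4845) = 61974*(-16865446/4845) = -348406383468/1615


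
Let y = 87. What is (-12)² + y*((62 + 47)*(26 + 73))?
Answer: 938961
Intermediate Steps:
(-12)² + y*((62 + 47)*(26 + 73)) = (-12)² + 87*((62 + 47)*(26 + 73)) = 144 + 87*(109*99) = 144 + 87*10791 = 144 + 938817 = 938961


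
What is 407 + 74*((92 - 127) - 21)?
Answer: -3737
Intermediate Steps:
407 + 74*((92 - 127) - 21) = 407 + 74*(-35 - 21) = 407 + 74*(-56) = 407 - 4144 = -3737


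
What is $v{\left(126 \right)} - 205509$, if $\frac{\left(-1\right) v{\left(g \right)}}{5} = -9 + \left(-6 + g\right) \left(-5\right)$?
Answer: $-202464$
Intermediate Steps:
$v{\left(g \right)} = -105 + 25 g$ ($v{\left(g \right)} = - 5 \left(-9 + \left(-6 + g\right) \left(-5\right)\right) = - 5 \left(-9 - \left(-30 + 5 g\right)\right) = - 5 \left(21 - 5 g\right) = -105 + 25 g$)
$v{\left(126 \right)} - 205509 = \left(-105 + 25 \cdot 126\right) - 205509 = \left(-105 + 3150\right) - 205509 = 3045 - 205509 = -202464$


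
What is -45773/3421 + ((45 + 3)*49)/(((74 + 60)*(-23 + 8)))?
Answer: -16674987/1146035 ≈ -14.550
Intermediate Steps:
-45773/3421 + ((45 + 3)*49)/(((74 + 60)*(-23 + 8))) = -45773*1/3421 + (48*49)/((134*(-15))) = -45773/3421 + 2352/(-2010) = -45773/3421 + 2352*(-1/2010) = -45773/3421 - 392/335 = -16674987/1146035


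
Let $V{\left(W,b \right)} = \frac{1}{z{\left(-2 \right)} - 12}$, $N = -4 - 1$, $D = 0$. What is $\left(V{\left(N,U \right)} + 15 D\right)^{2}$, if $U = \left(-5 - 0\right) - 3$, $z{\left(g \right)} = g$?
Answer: $\frac{1}{196} \approx 0.005102$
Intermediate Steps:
$N = -5$ ($N = -4 - 1 = -5$)
$U = -8$ ($U = \left(-5 + 0\right) - 3 = -5 - 3 = -8$)
$V{\left(W,b \right)} = - \frac{1}{14}$ ($V{\left(W,b \right)} = \frac{1}{-2 - 12} = \frac{1}{-14} = - \frac{1}{14}$)
$\left(V{\left(N,U \right)} + 15 D\right)^{2} = \left(- \frac{1}{14} + 15 \cdot 0\right)^{2} = \left(- \frac{1}{14} + 0\right)^{2} = \left(- \frac{1}{14}\right)^{2} = \frac{1}{196}$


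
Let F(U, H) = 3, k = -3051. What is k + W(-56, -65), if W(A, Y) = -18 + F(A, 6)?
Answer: -3066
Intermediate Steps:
W(A, Y) = -15 (W(A, Y) = -18 + 3 = -15)
k + W(-56, -65) = -3051 - 15 = -3066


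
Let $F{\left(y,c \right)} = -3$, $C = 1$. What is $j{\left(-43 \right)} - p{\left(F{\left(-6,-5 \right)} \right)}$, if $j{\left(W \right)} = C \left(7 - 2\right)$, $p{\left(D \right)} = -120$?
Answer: $125$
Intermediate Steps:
$j{\left(W \right)} = 5$ ($j{\left(W \right)} = 1 \left(7 - 2\right) = 1 \cdot 5 = 5$)
$j{\left(-43 \right)} - p{\left(F{\left(-6,-5 \right)} \right)} = 5 - -120 = 5 + 120 = 125$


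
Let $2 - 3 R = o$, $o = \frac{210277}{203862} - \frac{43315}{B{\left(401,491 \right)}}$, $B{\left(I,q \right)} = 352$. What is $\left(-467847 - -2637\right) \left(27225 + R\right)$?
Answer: $- \frac{75853146175683765}{5979952} \approx -1.2685 \cdot 10^{10}$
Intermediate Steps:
$o = - \frac{4378132513}{35879712}$ ($o = \frac{210277}{203862} - \frac{43315}{352} = - \frac{4378132513}{35879712} \approx -122.02$)
$R = \frac{4449891937}{107639136}$ ($R = \frac{2}{3} - - \frac{4378132513}{107639136} = \frac{2}{3} + \frac{4378132513}{107639136} = \frac{4449891937}{107639136} \approx 41.341$)
$\left(-467847 - -2637\right) \left(27225 + R\right) = \left(-467847 - -2637\right) \left(27225 + \frac{4449891937}{107639136}\right) = \left(-467847 + \left(-108 + 2745\right)\right) \frac{2934925369537}{107639136} = \left(-467847 + 2637\right) \frac{2934925369537}{107639136} = \left(-465210\right) \frac{2934925369537}{107639136} = - \frac{75853146175683765}{5979952}$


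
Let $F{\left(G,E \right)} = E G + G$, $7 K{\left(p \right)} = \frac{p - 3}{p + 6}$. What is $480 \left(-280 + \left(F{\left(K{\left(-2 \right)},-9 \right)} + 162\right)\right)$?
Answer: $- \frac{391680}{7} \approx -55954.0$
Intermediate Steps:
$K{\left(p \right)} = \frac{-3 + p}{7 \left(6 + p\right)}$ ($K{\left(p \right)} = \frac{\left(p - 3\right) \frac{1}{p + 6}}{7} = \frac{\left(-3 + p\right) \frac{1}{6 + p}}{7} = \frac{\frac{1}{6 + p} \left(-3 + p\right)}{7} = \frac{-3 + p}{7 \left(6 + p\right)}$)
$F{\left(G,E \right)} = G + E G$
$480 \left(-280 + \left(F{\left(K{\left(-2 \right)},-9 \right)} + 162\right)\right) = 480 \left(-280 + \left(\frac{-3 - 2}{7 \left(6 - 2\right)} \left(1 - 9\right) + 162\right)\right) = 480 \left(-280 + \left(\frac{1}{7} \cdot \frac{1}{4} \left(-5\right) \left(-8\right) + 162\right)\right) = 480 \left(-280 + \left(\left(- \frac{5}{28}\right) \left(-8\right) + 162\right)\right) = 480 \left(-280 + \left(\frac{10}{7} + 162\right)\right) = 480 \left(-280 + \frac{1144}{7}\right) = 480 \left(- \frac{816}{7}\right) = - \frac{391680}{7}$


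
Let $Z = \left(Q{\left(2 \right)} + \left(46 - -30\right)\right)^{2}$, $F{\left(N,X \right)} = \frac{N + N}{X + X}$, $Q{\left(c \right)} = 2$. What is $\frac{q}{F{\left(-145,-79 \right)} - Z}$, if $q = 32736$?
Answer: $- \frac{235104}{43681} \approx -5.3823$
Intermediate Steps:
$F{\left(N,X \right)} = \frac{N}{X}$ ($F{\left(N,X \right)} = \frac{2 N}{2 X} = 2 N \frac{1}{2 X} = \frac{N}{X}$)
$Z = 6084$ ($Z = \left(2 + \left(46 - -30\right)\right)^{2} = \left(2 + \left(46 + 30\right)\right)^{2} = \left(2 + 76\right)^{2} = 78^{2} = 6084$)
$\frac{q}{F{\left(-145,-79 \right)} - Z} = \frac{32736}{- \frac{145}{-79} - 6084} = \frac{32736}{\left(-145\right) \left(- \frac{1}{79}\right) - 6084} = \frac{32736}{\frac{145}{79} - 6084} = \frac{32736}{- \frac{480491}{79}} = 32736 \left(- \frac{79}{480491}\right) = - \frac{235104}{43681}$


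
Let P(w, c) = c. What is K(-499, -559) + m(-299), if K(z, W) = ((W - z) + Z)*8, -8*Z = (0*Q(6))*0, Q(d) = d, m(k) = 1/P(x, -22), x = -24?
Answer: -10561/22 ≈ -480.05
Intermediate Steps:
m(k) = -1/22 (m(k) = 1/(-22) = -1/22)
Z = 0 (Z = -0*6*0/8 = -0*0 = -⅛*0 = 0)
K(z, W) = -8*z + 8*W (K(z, W) = ((W - z) + 0)*8 = (W - z)*8 = -8*z + 8*W)
K(-499, -559) + m(-299) = (-8*(-499) + 8*(-559)) - 1/22 = (3992 - 4472) - 1/22 = -480 - 1/22 = -10561/22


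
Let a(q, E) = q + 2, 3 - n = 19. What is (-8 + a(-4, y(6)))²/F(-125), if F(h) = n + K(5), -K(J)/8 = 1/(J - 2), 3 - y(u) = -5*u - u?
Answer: -75/14 ≈ -5.3571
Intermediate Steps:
n = -16 (n = 3 - 1*19 = 3 - 19 = -16)
y(u) = 3 + 6*u (y(u) = 3 - (-5*u - u) = 3 - (-6)*u = 3 + 6*u)
K(J) = -8/(-2 + J) (K(J) = -8/(J - 2) = -8/(-2 + J))
a(q, E) = 2 + q
F(h) = -56/3 (F(h) = -16 - 8/(-2 + 5) = -16 - 8/3 = -56/3)
(-8 + a(-4, y(6)))²/F(-125) = (-8 + (2 - 4))²/(-56/3) = (-8 - 2)²*(-3/56) = (-10)²*(-3/56) = 100*(-3/56) = -75/14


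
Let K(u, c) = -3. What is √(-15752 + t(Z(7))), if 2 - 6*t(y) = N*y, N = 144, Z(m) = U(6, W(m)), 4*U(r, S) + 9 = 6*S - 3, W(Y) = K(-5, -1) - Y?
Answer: I*√137877/3 ≈ 123.77*I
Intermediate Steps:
W(Y) = -3 - Y
U(r, S) = -3 + 3*S/2 (U(r, S) = -9/4 + (6*S - 3)/4 = -9/4 + (-3 + 6*S)/4 = -9/4 + (-¾ + 3*S/2) = -3 + 3*S/2)
Z(m) = -15/2 - 3*m/2 (Z(m) = -3 + 3*(-3 - m)/2 = -3 + (-9/2 - 3*m/2) = -15/2 - 3*m/2)
t(y) = ⅓ - 24*y
√(-15752 + t(Z(7))) = √(-15752 + (⅓ - 24*(-15/2 - 3/2*7))) = √(-15752 + (⅓ - 24*(-15/2 - 21/2))) = √(-15752 + (⅓ - 24*(-18))) = √(-15752 + (⅓ + 432)) = √(-15752 + 1297/3) = √(-45959/3) = I*√137877/3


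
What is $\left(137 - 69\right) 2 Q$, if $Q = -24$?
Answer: $-3264$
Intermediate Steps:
$\left(137 - 69\right) 2 Q = \left(137 - 69\right) 2 \left(-24\right) = 68 \left(-48\right) = -3264$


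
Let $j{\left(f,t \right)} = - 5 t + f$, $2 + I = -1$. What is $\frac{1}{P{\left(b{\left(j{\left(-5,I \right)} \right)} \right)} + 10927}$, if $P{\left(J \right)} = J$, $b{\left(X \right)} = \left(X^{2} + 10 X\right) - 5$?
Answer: $\frac{1}{11122} \approx 8.9912 \cdot 10^{-5}$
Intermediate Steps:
$I = -3$ ($I = -2 - 1 = -3$)
$j{\left(f,t \right)} = f - 5 t$
$b{\left(X \right)} = -5 + X^{2} + 10 X$
$\frac{1}{P{\left(b{\left(j{\left(-5,I \right)} \right)} \right)} + 10927} = \frac{1}{\left(-5 + \left(-5 - -15\right)^{2} + 10 \left(-5 - -15\right)\right) + 10927} = \frac{1}{\left(-5 + \left(-5 + 15\right)^{2} + 10 \left(-5 + 15\right)\right) + 10927} = \frac{1}{\left(-5 + 10^{2} + 10 \cdot 10\right) + 10927} = \frac{1}{\left(-5 + 100 + 100\right) + 10927} = \frac{1}{195 + 10927} = \frac{1}{11122}$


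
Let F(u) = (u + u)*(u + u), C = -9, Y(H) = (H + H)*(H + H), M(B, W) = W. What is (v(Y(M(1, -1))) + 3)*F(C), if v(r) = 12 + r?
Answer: 6156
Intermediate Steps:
Y(H) = 4*H**2 (Y(H) = (2*H)*(2*H) = 4*H**2)
F(u) = 4*u**2 (F(u) = (2*u)*(2*u) = 4*u**2)
(v(Y(M(1, -1))) + 3)*F(C) = ((12 + 4*(-1)**2) + 3)*(4*(-9)**2) = ((12 + 4*1) + 3)*(4*81) = ((12 + 4) + 3)*324 = (16 + 3)*324 = 19*324 = 6156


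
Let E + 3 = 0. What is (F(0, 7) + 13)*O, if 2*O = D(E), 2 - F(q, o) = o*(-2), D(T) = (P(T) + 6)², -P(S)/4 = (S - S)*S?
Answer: 522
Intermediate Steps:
P(S) = 0 (P(S) = -4*(S - S)*S = -0*S = -4*0 = 0)
E = -3 (E = -3 + 0 = -3)
D(T) = 36 (D(T) = (0 + 6)² = 6² = 36)
F(q, o) = 2 + 2*o (F(q, o) = 2 - o*(-2) = 2 - (-2)*o = 2 + 2*o)
O = 18 (O = (½)*36 = 18)
(F(0, 7) + 13)*O = ((2 + 2*7) + 13)*18 = ((2 + 14) + 13)*18 = (16 + 13)*18 = 29*18 = 522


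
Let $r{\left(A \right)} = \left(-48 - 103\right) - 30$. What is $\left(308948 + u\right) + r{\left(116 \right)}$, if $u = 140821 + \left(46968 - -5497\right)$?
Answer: $502053$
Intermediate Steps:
$u = 193286$ ($u = 140821 + \left(46968 + 5497\right) = 140821 + 52465 = 193286$)
$r{\left(A \right)} = -181$ ($r{\left(A \right)} = -151 - 30 = -181$)
$\left(308948 + u\right) + r{\left(116 \right)} = \left(308948 + 193286\right) - 181 = 502234 - 181 = 502053$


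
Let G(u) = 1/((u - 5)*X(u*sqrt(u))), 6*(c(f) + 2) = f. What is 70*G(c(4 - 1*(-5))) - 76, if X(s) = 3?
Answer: -2648/33 ≈ -80.242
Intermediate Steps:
c(f) = -2 + f/6
G(u) = 1/(3*(-5 + u)) (G(u) = 1/((u - 5)*3) = (1/3)/(-5 + u) = 1/(3*(-5 + u)))
70*G(c(4 - 1*(-5))) - 76 = 70*(1/(3*(-5 + (-2 + (4 - 1*(-5))/6)))) - 76 = 70*(1/(3*(-5 + (-2 + (4 + 5)/6)))) - 76 = 70*(1/(3*(-5 + (-2 + (1/6)*9)))) - 76 = 70*(1/(3*(-5 + (-2 + 3/2)))) - 76 = 70*(1/(3*(-5 - 1/2))) - 76 = 70*(1/(3*(-11/2))) - 76 = 70*((1/3)*(-2/11)) - 76 = 70*(-2/33) - 76 = -140/33 - 76 = -2648/33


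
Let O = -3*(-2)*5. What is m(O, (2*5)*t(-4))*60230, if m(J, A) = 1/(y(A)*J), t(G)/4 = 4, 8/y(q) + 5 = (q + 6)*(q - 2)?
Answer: 52647043/8 ≈ 6.5809e+6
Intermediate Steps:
y(q) = 8/(-5 + (-2 + q)*(6 + q)) (y(q) = 8/(-5 + (q + 6)*(q - 2)) = 8/(-5 + (6 + q)*(-2 + q)) = 8/(-5 + (-2 + q)*(6 + q)))
t(G) = 16 (t(G) = 4*4 = 16)
O = 30 (O = 6*5 = 30)
m(J, A) = (-17 + A² + 4*A)/(8*J) (m(J, A) = 1/((8/(-17 + A² + 4*A))*J) = 1/(8*J/(-17 + A² + 4*A)) = (-17 + A² + 4*A)/(8*J))
m(O, (2*5)*t(-4))*60230 = ((⅛)*(-17 + ((2*5)*16)² + 4*((2*5)*16))/30)*60230 = ((⅛)*(1/30)*(-17 + (10*16)² + 4*(10*16)))*60230 = ((⅛)*(1/30)*(-17 + 160² + 4*160))*60230 = ((⅛)*(1/30)*(-17 + 25600 + 640))*60230 = ((⅛)*(1/30)*26223)*60230 = (8741/80)*60230 = 52647043/8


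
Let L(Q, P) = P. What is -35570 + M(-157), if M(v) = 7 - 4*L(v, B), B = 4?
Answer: -35579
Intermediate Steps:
M(v) = -9 (M(v) = 7 - 4*4 = 7 - 16 = -9)
-35570 + M(-157) = -35570 - 9 = -35579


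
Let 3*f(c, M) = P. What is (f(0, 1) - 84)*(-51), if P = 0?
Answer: 4284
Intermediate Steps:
f(c, M) = 0 (f(c, M) = (1/3)*0 = 0)
(f(0, 1) - 84)*(-51) = (0 - 84)*(-51) = -84*(-51) = 4284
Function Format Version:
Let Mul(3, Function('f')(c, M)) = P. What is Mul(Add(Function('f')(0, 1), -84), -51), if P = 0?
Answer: 4284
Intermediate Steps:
Function('f')(c, M) = 0 (Function('f')(c, M) = Mul(Rational(1, 3), 0) = 0)
Mul(Add(Function('f')(0, 1), -84), -51) = Mul(Add(0, -84), -51) = Mul(-84, -51) = 4284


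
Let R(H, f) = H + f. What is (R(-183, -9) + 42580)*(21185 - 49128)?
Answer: -1184447884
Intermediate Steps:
(R(-183, -9) + 42580)*(21185 - 49128) = ((-183 - 9) + 42580)*(21185 - 49128) = (-192 + 42580)*(-27943) = 42388*(-27943) = -1184447884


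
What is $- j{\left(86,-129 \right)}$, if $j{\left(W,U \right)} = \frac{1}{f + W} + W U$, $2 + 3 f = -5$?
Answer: $\frac{2784591}{251} \approx 11094.0$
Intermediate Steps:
$f = - \frac{7}{3}$ ($f = - \frac{2}{3} + \frac{1}{3} \left(-5\right) = - \frac{2}{3} - \frac{5}{3} = - \frac{7}{3} \approx -2.3333$)
$j{\left(W,U \right)} = \frac{1}{- \frac{7}{3} + W} + U W$ ($j{\left(W,U \right)} = \frac{1}{- \frac{7}{3} + W} + W U = \frac{1}{- \frac{7}{3} + W} + U W$)
$- j{\left(86,-129 \right)} = - \frac{3 - \left(-903\right) 86 + 3 \left(-129\right) 86^{2}}{-7 + 3 \cdot 86} = - \frac{3 + 77658 + 3 \left(-129\right) 7396}{-7 + 258} = - \frac{3 + 77658 - 2862252}{251} = - \frac{-2784591}{251} = \left(-1\right) \left(- \frac{2784591}{251}\right) = \frac{2784591}{251}$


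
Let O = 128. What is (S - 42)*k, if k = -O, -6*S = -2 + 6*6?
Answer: 18304/3 ≈ 6101.3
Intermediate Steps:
S = -17/3 (S = -(-2 + 6*6)/6 = -(-2 + 36)/6 = -⅙*34 = -17/3 ≈ -5.6667)
k = -128 (k = -1*128 = -128)
(S - 42)*k = (-17/3 - 42)*(-128) = -143/3*(-128) = 18304/3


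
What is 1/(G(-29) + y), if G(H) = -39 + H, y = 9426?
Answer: 1/9358 ≈ 0.00010686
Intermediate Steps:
1/(G(-29) + y) = 1/((-39 - 29) + 9426) = 1/(-68 + 9426) = 1/9358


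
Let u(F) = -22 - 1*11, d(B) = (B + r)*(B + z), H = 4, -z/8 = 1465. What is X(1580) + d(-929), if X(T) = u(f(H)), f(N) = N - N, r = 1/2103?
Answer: 24712104815/2103 ≈ 1.1751e+7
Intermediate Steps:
r = 1/2103 ≈ 0.00047551
z = -11720 (z = -8*1465 = -11720)
d(B) = (-11720 + B)*(1/2103 + B) (d(B) = (B + 1/2103)*(B - 11720) = (1/2103 + B)*(-11720 + B) = (-11720 + B)*(1/2103 + B))
f(N) = 0
u(F) = -33 (u(F) = -22 - 11 = -33)
X(T) = -33
X(1580) + d(-929) = -33 + (-11720/2103 + (-929)² - 24647159/2103*(-929)) = -33 + (-11720/2103 + 863041 + 22897210711/2103) = -33 + 24712174214/2103 = 24712104815/2103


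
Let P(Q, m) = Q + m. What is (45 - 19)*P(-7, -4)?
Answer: -286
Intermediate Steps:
(45 - 19)*P(-7, -4) = (45 - 19)*(-7 - 4) = 26*(-11) = -286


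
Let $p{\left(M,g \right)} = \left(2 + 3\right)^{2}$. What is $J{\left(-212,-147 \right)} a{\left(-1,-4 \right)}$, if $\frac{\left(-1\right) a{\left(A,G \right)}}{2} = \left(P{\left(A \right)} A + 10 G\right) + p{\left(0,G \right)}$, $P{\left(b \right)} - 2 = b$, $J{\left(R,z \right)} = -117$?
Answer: $-3744$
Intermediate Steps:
$p{\left(M,g \right)} = 25$ ($p{\left(M,g \right)} = 5^{2} = 25$)
$P{\left(b \right)} = 2 + b$
$a{\left(A,G \right)} = -50 - 20 G - 2 A \left(2 + A\right)$ ($a{\left(A,G \right)} = - 2 \left(\left(\left(2 + A\right) A + 10 G\right) + 25\right) = - 2 \left(\left(A \left(2 + A\right) + 10 G\right) + 25\right) = - 2 \left(\left(10 G + A \left(2 + A\right)\right) + 25\right) = - 2 \left(25 + 10 G + A \left(2 + A\right)\right) = -50 - 20 G - 2 A \left(2 + A\right)$)
$J{\left(-212,-147 \right)} a{\left(-1,-4 \right)} = - 117 \left(-50 - -80 - - 2 \left(2 - 1\right)\right) = - 117 \left(-50 + 80 - \left(-2\right) 1\right) = - 117 \left(-50 + 80 + 2\right) = \left(-117\right) 32 = -3744$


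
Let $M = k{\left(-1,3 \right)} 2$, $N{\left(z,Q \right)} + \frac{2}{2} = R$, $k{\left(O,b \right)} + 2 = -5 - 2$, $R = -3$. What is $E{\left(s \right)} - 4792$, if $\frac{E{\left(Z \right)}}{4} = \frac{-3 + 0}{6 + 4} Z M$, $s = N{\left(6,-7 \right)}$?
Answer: $- \frac{24392}{5} \approx -4878.4$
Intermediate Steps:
$k{\left(O,b \right)} = -9$ ($k{\left(O,b \right)} = -2 - 7 = -9$)
$N{\left(z,Q \right)} = -4$ ($N{\left(z,Q \right)} = -1 - 3 = -4$)
$s = -4$
$M = -18$ ($M = \left(-9\right) 2 = -18$)
$E{\left(Z \right)} = \frac{108 Z}{5}$ ($E{\left(Z \right)} = 4 \frac{-3 + 0}{6 + 4} Z \left(-18\right) = 4 - \frac{3}{10} Z \left(-18\right) = 4 \left(-3\right) \frac{1}{10} Z \left(-18\right) = 4 - \frac{3 Z}{10} \left(-18\right) = 4 \frac{27 Z}{5} = \frac{108 Z}{5}$)
$E{\left(s \right)} - 4792 = \frac{108}{5} \left(-4\right) - 4792 = - \frac{432}{5} - 4792 = - \frac{24392}{5}$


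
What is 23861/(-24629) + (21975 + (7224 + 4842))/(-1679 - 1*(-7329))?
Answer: 703581139/139153850 ≈ 5.0561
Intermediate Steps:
23861/(-24629) + (21975 + (7224 + 4842))/(-1679 - 1*(-7329)) = 23861*(-1/24629) + (21975 + 12066)/(-1679 + 7329) = -23861/24629 + 34041/5650 = 703581139/139153850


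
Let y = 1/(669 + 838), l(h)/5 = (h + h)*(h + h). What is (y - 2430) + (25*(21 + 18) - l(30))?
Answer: -29318684/1507 ≈ -19455.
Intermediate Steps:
l(h) = 20*h**2 (l(h) = 5*((h + h)*(h + h)) = 5*((2*h)*(2*h)) = 5*(4*h**2) = 20*h**2)
y = 1/1507 ≈ 0.00066357
(y - 2430) + (25*(21 + 18) - l(30)) = (1/1507 - 2430) + (25*(21 + 18) - 20*30**2) = -3662009/1507 + (25*39 - 20*900) = -3662009/1507 + (975 - 1*18000) = -3662009/1507 + (975 - 18000) = -3662009/1507 - 17025 = -29318684/1507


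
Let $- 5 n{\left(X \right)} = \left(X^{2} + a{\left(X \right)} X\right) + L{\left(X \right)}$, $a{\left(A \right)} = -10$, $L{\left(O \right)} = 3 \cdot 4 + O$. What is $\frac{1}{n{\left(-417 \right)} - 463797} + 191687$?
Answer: $\frac{478573239988}{2496639} \approx 1.9169 \cdot 10^{5}$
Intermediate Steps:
$L{\left(O \right)} = 12 + O$
$n{\left(X \right)} = - \frac{12}{5} - \frac{X^{2}}{5} + \frac{9 X}{5}$ ($n{\left(X \right)} = - \frac{\left(X^{2} - 10 X\right) + \left(12 + X\right)}{5} = - \frac{12 + X^{2} - 9 X}{5} = - \frac{12}{5} - \frac{X^{2}}{5} + \frac{9 X}{5}$)
$\frac{1}{n{\left(-417 \right)} - 463797} + 191687 = \frac{1}{\left(- \frac{12}{5} - \frac{\left(-417\right)^{2}}{5} + \frac{9}{5} \left(-417\right)\right) - 463797} + 191687 = \frac{1}{\left(- \frac{12}{5} - \frac{173889}{5} - \frac{3753}{5}\right) - 463797} + 191687 = \frac{1}{- \frac{177654}{5} - 463797} + 191687 = \frac{1}{- \frac{2496639}{5}} + 191687 = - \frac{5}{2496639} + 191687 = \frac{478573239988}{2496639}$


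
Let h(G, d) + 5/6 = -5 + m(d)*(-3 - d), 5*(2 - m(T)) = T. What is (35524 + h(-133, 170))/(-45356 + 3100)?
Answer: -246325/253536 ≈ -0.97156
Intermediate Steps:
m(T) = 2 - T/5
h(G, d) = -35/6 + (-3 - d)*(2 - d/5) (h(G, d) = -⅚ + (-5 + (2 - d/5)*(-3 - d)) = -⅚ + (-5 + (-3 - d)*(2 - d/5)) = -35/6 + (-3 - d)*(2 - d/5))
(35524 + h(-133, 170))/(-45356 + 3100) = (35524 + (-71/6 - 7/5*170 + (⅕)*170²))/(-45356 + 3100) = (35524 + (-71/6 - 238 + (⅕)*28900))/(-42256) = (35524 + (-71/6 - 238 + 5780))*(-1/42256) = (35524 + 33181/6)*(-1/42256) = (246325/6)*(-1/42256) = -246325/253536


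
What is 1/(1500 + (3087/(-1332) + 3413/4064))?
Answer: 150368/225329793 ≈ 0.00066732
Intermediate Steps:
1/(1500 + (3087/(-1332) + 3413/4064)) = 1/(1500 + (3087*(-1/1332) + 3413*(1/4064))) = 1/(1500 + (-343/148 + 3413/4064)) = 1/(1500 - 222207/150368) = 1/(225329793/150368) = 150368/225329793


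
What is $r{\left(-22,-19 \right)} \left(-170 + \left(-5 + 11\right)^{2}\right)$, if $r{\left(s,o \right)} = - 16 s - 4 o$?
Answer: $-57352$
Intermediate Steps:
$r{\left(-22,-19 \right)} \left(-170 + \left(-5 + 11\right)^{2}\right) = \left(\left(-16\right) \left(-22\right) - -76\right) \left(-170 + \left(-5 + 11\right)^{2}\right) = \left(352 + 76\right) \left(-170 + 6^{2}\right) = 428 \left(-170 + 36\right) = 428 \left(-134\right) = -57352$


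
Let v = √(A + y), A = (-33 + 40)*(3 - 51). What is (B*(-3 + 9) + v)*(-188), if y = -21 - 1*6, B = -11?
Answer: 12408 - 2068*I*√3 ≈ 12408.0 - 3581.9*I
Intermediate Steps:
y = -27 (y = -21 - 6 = -27)
A = -336 (A = 7*(-48) = -336)
v = 11*I*√3 (v = √(-336 - 27) = √(-363) = 11*I*√3 ≈ 19.053*I)
(B*(-3 + 9) + v)*(-188) = (-11*(-3 + 9) + 11*I*√3)*(-188) = (-11*6 + 11*I*√3)*(-188) = (-66 + 11*I*√3)*(-188) = 12408 - 2068*I*√3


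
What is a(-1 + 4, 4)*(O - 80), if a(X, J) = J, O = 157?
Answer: 308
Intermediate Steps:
a(-1 + 4, 4)*(O - 80) = 4*(157 - 80) = 4*77 = 308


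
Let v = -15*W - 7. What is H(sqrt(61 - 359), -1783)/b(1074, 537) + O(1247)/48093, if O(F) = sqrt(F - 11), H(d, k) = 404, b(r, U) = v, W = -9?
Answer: 101/32 + 2*sqrt(309)/48093 ≈ 3.1570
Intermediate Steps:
v = 128 (v = -15*(-9) - 7 = 135 - 7 = 128)
b(r, U) = 128
O(F) = sqrt(-11 + F)
H(sqrt(61 - 359), -1783)/b(1074, 537) + O(1247)/48093 = 404/128 + sqrt(-11 + 1247)/48093 = 404*(1/128) + sqrt(1236)*(1/48093) = 101/32 + (2*sqrt(309))*(1/48093) = 101/32 + 2*sqrt(309)/48093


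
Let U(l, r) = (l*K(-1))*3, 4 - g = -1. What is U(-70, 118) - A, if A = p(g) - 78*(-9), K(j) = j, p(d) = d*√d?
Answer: -492 - 5*√5 ≈ -503.18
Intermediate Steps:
g = 5 (g = 4 - 1*(-1) = 4 + 1 = 5)
p(d) = d^(3/2)
U(l, r) = -3*l (U(l, r) = (l*(-1))*3 = -l*3 = -3*l)
A = 702 + 5*√5 (A = 5^(3/2) - 78*(-9) = 5*√5 + 702 = 702 + 5*√5 ≈ 713.18)
U(-70, 118) - A = -3*(-70) - (702 + 5*√5) = 210 + (-702 - 5*√5) = -492 - 5*√5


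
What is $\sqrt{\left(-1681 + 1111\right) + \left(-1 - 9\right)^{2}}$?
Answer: $i \sqrt{470} \approx 21.679 i$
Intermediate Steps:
$\sqrt{\left(-1681 + 1111\right) + \left(-1 - 9\right)^{2}} = \sqrt{-570 + \left(-10\right)^{2}} = \sqrt{-570 + 100} = \sqrt{-470} = i \sqrt{470}$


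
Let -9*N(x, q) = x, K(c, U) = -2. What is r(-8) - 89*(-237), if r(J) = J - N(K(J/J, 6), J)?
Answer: 189763/9 ≈ 21085.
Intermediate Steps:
N(x, q) = -x/9
r(J) = -2/9 + J (r(J) = J - (-1)*(-2)/9 = J - 1*2/9 = J - 2/9 = -2/9 + J)
r(-8) - 89*(-237) = (-2/9 - 8) - 89*(-237) = -74/9 + 21093 = 189763/9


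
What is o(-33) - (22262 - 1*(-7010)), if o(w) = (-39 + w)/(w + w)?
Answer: -321980/11 ≈ -29271.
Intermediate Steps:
o(w) = (-39 + w)/(2*w) (o(w) = (-39 + w)/((2*w)) = (-39 + w)*(1/(2*w)) = (-39 + w)/(2*w))
o(-33) - (22262 - 1*(-7010)) = (½)*(-39 - 33)/(-33) - (22262 - 1*(-7010)) = (½)*(-1/33)*(-72) - (22262 + 7010) = 12/11 - 1*29272 = 12/11 - 29272 = -321980/11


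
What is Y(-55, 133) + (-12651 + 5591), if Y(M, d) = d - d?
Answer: -7060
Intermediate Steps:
Y(M, d) = 0
Y(-55, 133) + (-12651 + 5591) = 0 + (-12651 + 5591) = 0 - 7060 = -7060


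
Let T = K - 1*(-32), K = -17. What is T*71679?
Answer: 1075185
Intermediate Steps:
T = 15 (T = -17 - 1*(-32) = -17 + 32 = 15)
T*71679 = 15*71679 = 1075185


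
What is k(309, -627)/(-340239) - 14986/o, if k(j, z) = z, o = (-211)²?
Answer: -1690302329/5049260173 ≈ -0.33476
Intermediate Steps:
o = 44521
k(309, -627)/(-340239) - 14986/o = -627/(-340239) - 14986/44521 = -627*(-1/340239) - 14986*1/44521 = 209/113413 - 14986/44521 = -1690302329/5049260173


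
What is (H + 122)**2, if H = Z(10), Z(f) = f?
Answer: 17424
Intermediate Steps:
H = 10
(H + 122)**2 = (10 + 122)**2 = 132**2 = 17424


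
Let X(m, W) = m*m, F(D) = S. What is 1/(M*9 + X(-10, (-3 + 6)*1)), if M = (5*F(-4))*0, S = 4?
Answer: 1/100 ≈ 0.010000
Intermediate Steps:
F(D) = 4
X(m, W) = m²
M = 0 (M = (5*4)*0 = 20*0 = 0)
1/(M*9 + X(-10, (-3 + 6)*1)) = 1/(0*9 + (-10)²) = 1/(0 + 100) = 1/100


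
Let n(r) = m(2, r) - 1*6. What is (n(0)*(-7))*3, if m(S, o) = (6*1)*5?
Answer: -504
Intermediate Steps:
m(S, o) = 30 (m(S, o) = 6*5 = 30)
n(r) = 24 (n(r) = 30 - 1*6 = 30 - 6 = 24)
(n(0)*(-7))*3 = (24*(-7))*3 = -168*3 = -504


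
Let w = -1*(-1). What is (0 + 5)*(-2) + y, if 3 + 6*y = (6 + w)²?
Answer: -7/3 ≈ -2.3333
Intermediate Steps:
w = 1
y = 23/3 (y = -½ + (6 + 1)²/6 = -½ + (⅙)*7² = -½ + (⅙)*49 = -½ + 49/6 = 23/3 ≈ 7.6667)
(0 + 5)*(-2) + y = (0 + 5)*(-2) + 23/3 = 5*(-2) + 23/3 = -10 + 23/3 = -7/3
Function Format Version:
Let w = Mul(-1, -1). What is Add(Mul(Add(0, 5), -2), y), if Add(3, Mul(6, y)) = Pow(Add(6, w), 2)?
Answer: Rational(-7, 3) ≈ -2.3333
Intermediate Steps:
w = 1
y = Rational(23, 3) (y = Add(Rational(-1, 2), Mul(Rational(1, 6), Pow(Add(6, 1), 2))) = Add(Rational(-1, 2), Mul(Rational(1, 6), Pow(7, 2))) = Add(Rational(-1, 2), Mul(Rational(1, 6), 49)) = Add(Rational(-1, 2), Rational(49, 6)) = Rational(23, 3) ≈ 7.6667)
Add(Mul(Add(0, 5), -2), y) = Add(Mul(Add(0, 5), -2), Rational(23, 3)) = Add(Mul(5, -2), Rational(23, 3)) = Add(-10, Rational(23, 3)) = Rational(-7, 3)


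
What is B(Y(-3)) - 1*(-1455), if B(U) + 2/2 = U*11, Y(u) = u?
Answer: 1421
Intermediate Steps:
B(U) = -1 + 11*U (B(U) = -1 + U*11 = -1 + 11*U)
B(Y(-3)) - 1*(-1455) = (-1 + 11*(-3)) - 1*(-1455) = (-1 - 33) + 1455 = -34 + 1455 = 1421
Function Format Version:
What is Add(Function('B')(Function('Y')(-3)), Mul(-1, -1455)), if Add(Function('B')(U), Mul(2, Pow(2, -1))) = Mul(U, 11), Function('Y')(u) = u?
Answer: 1421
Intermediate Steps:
Function('B')(U) = Add(-1, Mul(11, U)) (Function('B')(U) = Add(-1, Mul(U, 11)) = Add(-1, Mul(11, U)))
Add(Function('B')(Function('Y')(-3)), Mul(-1, -1455)) = Add(Add(-1, Mul(11, -3)), Mul(-1, -1455)) = Add(Add(-1, -33), 1455) = Add(-34, 1455) = 1421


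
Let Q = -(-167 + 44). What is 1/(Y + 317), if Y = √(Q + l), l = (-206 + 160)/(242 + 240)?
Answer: 76397/24188229 - 2*√1784605/24188229 ≈ 0.0030480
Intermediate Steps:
Q = 123 (Q = -1*(-123) = 123)
l = -23/241 (l = -46/482 = -46*1/482 = -23/241 ≈ -0.095436)
Y = 2*√1784605/241 (Y = √(123 - 23/241) = √(29620/241) = 2*√1784605/241 ≈ 11.086)
1/(Y + 317) = 1/(2*√1784605/241 + 317) = 1/(317 + 2*√1784605/241)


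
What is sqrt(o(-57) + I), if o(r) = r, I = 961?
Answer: 2*sqrt(226) ≈ 30.067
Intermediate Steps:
sqrt(o(-57) + I) = sqrt(-57 + 961) = sqrt(904) = 2*sqrt(226)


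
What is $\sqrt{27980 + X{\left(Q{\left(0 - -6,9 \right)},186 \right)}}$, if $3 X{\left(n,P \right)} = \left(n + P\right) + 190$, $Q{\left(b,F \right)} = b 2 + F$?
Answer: $\frac{11 \sqrt{2091}}{3} \approx 167.67$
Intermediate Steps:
$Q{\left(b,F \right)} = F + 2 b$ ($Q{\left(b,F \right)} = 2 b + F = F + 2 b$)
$X{\left(n,P \right)} = \frac{190}{3} + \frac{P}{3} + \frac{n}{3}$ ($X{\left(n,P \right)} = \frac{\left(n + P\right) + 190}{3} = \frac{\left(P + n\right) + 190}{3} = \frac{190 + P + n}{3} = \frac{190}{3} + \frac{P}{3} + \frac{n}{3}$)
$\sqrt{27980 + X{\left(Q{\left(0 - -6,9 \right)},186 \right)}} = \sqrt{27980 + \left(\frac{190}{3} + \frac{1}{3} \cdot 186 + \frac{9 + 2 \left(0 - -6\right)}{3}\right)} = \sqrt{27980 + \left(\frac{190}{3} + 62 + \frac{9 + 2 \left(0 + 6\right)}{3}\right)} = \sqrt{27980 + \left(\frac{190}{3} + 62 + \frac{9 + 2 \cdot 6}{3}\right)} = \sqrt{27980 + \left(\frac{190}{3} + 62 + \frac{9 + 12}{3}\right)} = \sqrt{27980 + \left(\frac{190}{3} + 62 + \frac{1}{3} \cdot 21\right)} = \sqrt{27980 + \left(\frac{190}{3} + 62 + 7\right)} = \sqrt{27980 + \frac{397}{3}} = \sqrt{\frac{84337}{3}} = \frac{11 \sqrt{2091}}{3}$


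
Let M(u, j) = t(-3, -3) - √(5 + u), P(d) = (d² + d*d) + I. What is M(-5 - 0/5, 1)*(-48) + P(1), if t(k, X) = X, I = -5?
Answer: 141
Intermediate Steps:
P(d) = -5 + 2*d² (P(d) = (d² + d*d) - 5 = (d² + d²) - 5 = 2*d² - 5 = -5 + 2*d²)
M(u, j) = -3 - √(5 + u)
M(-5 - 0/5, 1)*(-48) + P(1) = (-3 - √(5 + (-5 - 0/5)))*(-48) + (-5 + 2*1²) = (-3 - √(5 + (-5 - 0/5)))*(-48) + (-5 + 2*1) = (-3 - √(5 + (-5 - 1*0)))*(-48) + (-5 + 2) = (-3 - √(5 + (-5 + 0)))*(-48) - 3 = (-3 - √(5 - 5))*(-48) - 3 = (-3 - √0)*(-48) - 3 = (-3 - 1*0)*(-48) - 3 = (-3 + 0)*(-48) - 3 = -3*(-48) - 3 = 144 - 3 = 141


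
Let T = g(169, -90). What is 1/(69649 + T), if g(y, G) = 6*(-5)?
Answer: 1/69619 ≈ 1.4364e-5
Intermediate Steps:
g(y, G) = -30
T = -30
1/(69649 + T) = 1/(69649 - 30) = 1/69619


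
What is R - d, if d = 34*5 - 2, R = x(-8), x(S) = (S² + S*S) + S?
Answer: -48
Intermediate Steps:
x(S) = S + 2*S² (x(S) = (S² + S²) + S = 2*S² + S = S + 2*S²)
R = 120 (R = -8*(1 + 2*(-8)) = -8*(1 - 16) = -8*(-15) = 120)
d = 168 (d = 170 - 2 = 168)
R - d = 120 - 1*168 = 120 - 168 = -48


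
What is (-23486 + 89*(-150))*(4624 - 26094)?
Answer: 790868920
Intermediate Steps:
(-23486 + 89*(-150))*(4624 - 26094) = (-23486 - 13350)*(-21470) = -36836*(-21470) = 790868920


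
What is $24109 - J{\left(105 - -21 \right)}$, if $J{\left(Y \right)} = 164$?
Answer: $23945$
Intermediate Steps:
$24109 - J{\left(105 - -21 \right)} = 24109 - 164 = 23945$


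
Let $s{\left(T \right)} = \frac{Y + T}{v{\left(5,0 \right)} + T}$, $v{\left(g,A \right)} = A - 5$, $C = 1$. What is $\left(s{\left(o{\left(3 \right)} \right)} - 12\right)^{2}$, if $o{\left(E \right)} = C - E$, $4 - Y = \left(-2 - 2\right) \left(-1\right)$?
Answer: $\frac{6724}{49} \approx 137.22$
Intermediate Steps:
$Y = 0$ ($Y = 4 - \left(-2 - 2\right) \left(-1\right) = 4 - \left(-4\right) \left(-1\right) = 4 - 4 = 0$)
$o{\left(E \right)} = 1 - E$
$v{\left(g,A \right)} = -5 + A$ ($v{\left(g,A \right)} = A - 5 = -5 + A$)
$s{\left(T \right)} = \frac{T}{-5 + T}$ ($s{\left(T \right)} = \frac{0 + T}{\left(-5 + 0\right) + T} = \frac{T}{-5 + T}$)
$\left(s{\left(o{\left(3 \right)} \right)} - 12\right)^{2} = \left(\frac{1 - 3}{-5 + \left(1 - 3\right)} - 12\right)^{2} = \left(- \frac{2}{-5 - 2} - 12\right)^{2} = \left(- \frac{2}{-7} - 12\right)^{2} = \left(\left(-2\right) \left(- \frac{1}{7}\right) - 12\right)^{2} = \left(\frac{2}{7} - 12\right)^{2} = \left(- \frac{82}{7}\right)^{2} = \frac{6724}{49}$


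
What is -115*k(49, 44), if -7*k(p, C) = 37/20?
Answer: 851/28 ≈ 30.393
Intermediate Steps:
k(p, C) = -37/140 (k(p, C) = -37/(7*20) = -1/7*37/20 = -37/140)
-115*k(49, 44) = -115*(-37/140) = 851/28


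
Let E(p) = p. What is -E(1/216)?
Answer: -1/216 ≈ -0.0046296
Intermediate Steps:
-E(1/216) = -1/216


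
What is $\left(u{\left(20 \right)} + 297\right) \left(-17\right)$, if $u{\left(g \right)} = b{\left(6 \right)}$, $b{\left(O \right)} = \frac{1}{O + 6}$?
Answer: $- \frac{60605}{12} \approx -5050.4$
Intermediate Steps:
$b{\left(O \right)} = \frac{1}{6 + O}$
$u{\left(g \right)} = \frac{1}{12}$ ($u{\left(g \right)} = \frac{1}{6 + 6} = \frac{1}{12}$)
$\left(u{\left(20 \right)} + 297\right) \left(-17\right) = \left(\frac{1}{12} + 297\right) \left(-17\right) = \frac{3565}{12} \left(-17\right) = - \frac{60605}{12}$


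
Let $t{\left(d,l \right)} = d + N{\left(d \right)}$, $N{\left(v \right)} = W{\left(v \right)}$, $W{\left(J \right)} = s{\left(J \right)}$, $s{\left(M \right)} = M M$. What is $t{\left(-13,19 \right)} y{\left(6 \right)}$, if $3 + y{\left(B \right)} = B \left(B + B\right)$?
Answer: $10764$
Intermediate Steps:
$s{\left(M \right)} = M^{2}$
$W{\left(J \right)} = J^{2}$
$N{\left(v \right)} = v^{2}$
$t{\left(d,l \right)} = d + d^{2}$
$y{\left(B \right)} = -3 + 2 B^{2}$ ($y{\left(B \right)} = -3 + B \left(B + B\right) = -3 + B 2 B = -3 + 2 B^{2}$)
$t{\left(-13,19 \right)} y{\left(6 \right)} = - 13 \left(1 - 13\right) \left(-3 + 2 \cdot 6^{2}\right) = \left(-13\right) \left(-12\right) \left(-3 + 2 \cdot 36\right) = 156 \left(-3 + 72\right) = 156 \cdot 69 = 10764$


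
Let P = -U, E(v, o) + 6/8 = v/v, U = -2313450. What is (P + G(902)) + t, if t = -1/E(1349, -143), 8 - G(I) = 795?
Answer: 2312659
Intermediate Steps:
E(v, o) = ¼ (E(v, o) = -¾ + v/v = -¾ + 1 = ¼)
G(I) = -787 (G(I) = 8 - 1*795 = 8 - 795 = -787)
P = 2313450 (P = -1*(-2313450) = 2313450)
t = -4 (t = -1/¼ = -1*4 = -4)
(P + G(902)) + t = (2313450 - 787) - 4 = 2312663 - 4 = 2312659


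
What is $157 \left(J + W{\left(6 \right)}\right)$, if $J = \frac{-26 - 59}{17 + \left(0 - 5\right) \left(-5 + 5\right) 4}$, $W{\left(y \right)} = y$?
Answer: $157$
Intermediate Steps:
$J = -5$ ($J = - \frac{85}{17 + \left(-5\right) 0 \cdot 4} = - \frac{85}{17 + 0 \cdot 4} = - \frac{85}{17 + 0} = - \frac{85}{17} = \left(-85\right) \frac{1}{17} = -5$)
$157 \left(J + W{\left(6 \right)}\right) = 157 \left(-5 + 6\right) = 157 \cdot 1 = 157$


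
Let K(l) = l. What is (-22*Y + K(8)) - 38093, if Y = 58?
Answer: -39361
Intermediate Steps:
(-22*Y + K(8)) - 38093 = (-22*58 + 8) - 38093 = (-1276 + 8) - 38093 = -1268 - 38093 = -39361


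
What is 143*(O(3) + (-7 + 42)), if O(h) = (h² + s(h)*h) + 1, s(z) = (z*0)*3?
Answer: 6435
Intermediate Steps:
s(z) = 0 (s(z) = 0*3 = 0)
O(h) = 1 + h² (O(h) = (h² + 0*h) + 1 = (h² + 0) + 1 = h² + 1 = 1 + h²)
143*(O(3) + (-7 + 42)) = 143*((1 + 3²) + (-7 + 42)) = 143*((1 + 9) + 35) = 143*(10 + 35) = 143*45 = 6435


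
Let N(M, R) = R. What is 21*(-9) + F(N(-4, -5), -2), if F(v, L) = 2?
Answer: -187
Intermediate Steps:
21*(-9) + F(N(-4, -5), -2) = 21*(-9) + 2 = -189 + 2 = -187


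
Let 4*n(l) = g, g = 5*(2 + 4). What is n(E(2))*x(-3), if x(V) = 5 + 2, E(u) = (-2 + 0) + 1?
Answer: 105/2 ≈ 52.500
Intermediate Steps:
g = 30 (g = 5*6 = 30)
E(u) = -1 (E(u) = -2 + 1 = -1)
x(V) = 7
n(l) = 15/2 (n(l) = (¼)*30 = 15/2)
n(E(2))*x(-3) = (15/2)*7 = 105/2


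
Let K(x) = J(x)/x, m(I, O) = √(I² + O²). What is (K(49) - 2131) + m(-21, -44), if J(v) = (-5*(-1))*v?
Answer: -2126 + √2377 ≈ -2077.2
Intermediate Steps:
J(v) = 5*v
K(x) = 5 (K(x) = (5*x)/x = 5)
(K(49) - 2131) + m(-21, -44) = (5 - 2131) + √((-21)² + (-44)²) = -2126 + √(441 + 1936) = -2126 + √2377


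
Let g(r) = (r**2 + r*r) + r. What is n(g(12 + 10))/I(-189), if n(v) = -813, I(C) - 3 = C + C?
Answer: 271/125 ≈ 2.1680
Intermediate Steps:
I(C) = 3 + 2*C (I(C) = 3 + (C + C) = 3 + 2*C)
g(r) = r + 2*r**2 (g(r) = (r**2 + r**2) + r = 2*r**2 + r = r + 2*r**2)
n(g(12 + 10))/I(-189) = -813/(3 + 2*(-189)) = -813/(3 - 378) = -813/(-375) = -813*(-1/375) = 271/125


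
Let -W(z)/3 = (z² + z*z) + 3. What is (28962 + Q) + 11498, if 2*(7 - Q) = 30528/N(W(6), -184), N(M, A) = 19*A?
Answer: 17685987/437 ≈ 40471.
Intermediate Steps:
W(z) = -9 - 6*z² (W(z) = -3*((z² + z*z) + 3) = -3*((z² + z²) + 3) = -3*(2*z² + 3) = -3*(3 + 2*z²) = -9 - 6*z²)
Q = 4967/437 (Q = 7 - 15264/(19*(-184)) = 7 - 15264/(-3496) = 7 - 15264*(-1)/3496 = 7 - ½*(-3816/437) = 7 + 1908/437 = 4967/437 ≈ 11.366)
(28962 + Q) + 11498 = (28962 + 4967/437) + 11498 = 12661361/437 + 11498 = 17685987/437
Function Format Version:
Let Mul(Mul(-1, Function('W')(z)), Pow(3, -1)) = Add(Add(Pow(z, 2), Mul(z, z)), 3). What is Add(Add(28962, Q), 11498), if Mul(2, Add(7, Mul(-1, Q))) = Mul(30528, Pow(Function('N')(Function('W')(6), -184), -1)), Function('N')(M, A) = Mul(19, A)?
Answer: Rational(17685987, 437) ≈ 40471.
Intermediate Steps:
Function('W')(z) = Add(-9, Mul(-6, Pow(z, 2))) (Function('W')(z) = Mul(-3, Add(Add(Pow(z, 2), Mul(z, z)), 3)) = Mul(-3, Add(Add(Pow(z, 2), Pow(z, 2)), 3)) = Mul(-3, Add(Mul(2, Pow(z, 2)), 3)) = Mul(-3, Add(3, Mul(2, Pow(z, 2)))) = Add(-9, Mul(-6, Pow(z, 2))))
Q = Rational(4967, 437) (Q = Add(7, Mul(Rational(-1, 2), Mul(30528, Pow(Mul(19, -184), -1)))) = Add(7, Mul(Rational(-1, 2), Mul(30528, Pow(-3496, -1)))) = Add(7, Mul(Rational(-1, 2), Mul(30528, Rational(-1, 3496)))) = Add(7, Mul(Rational(-1, 2), Rational(-3816, 437))) = Add(7, Rational(1908, 437)) = Rational(4967, 437) ≈ 11.366)
Add(Add(28962, Q), 11498) = Add(Add(28962, Rational(4967, 437)), 11498) = Add(Rational(12661361, 437), 11498) = Rational(17685987, 437)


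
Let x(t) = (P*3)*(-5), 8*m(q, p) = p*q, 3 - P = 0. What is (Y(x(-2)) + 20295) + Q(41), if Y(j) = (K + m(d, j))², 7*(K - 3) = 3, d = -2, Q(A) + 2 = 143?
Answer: 16190745/784 ≈ 20651.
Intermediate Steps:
Q(A) = 141 (Q(A) = -2 + 143 = 141)
P = 3 (P = 3 - 1*0 = 3 + 0 = 3)
K = 24/7 (K = 3 + (⅐)*3 = 3 + 3/7 = 24/7 ≈ 3.4286)
m(q, p) = p*q/8 (m(q, p) = (p*q)/8 = p*q/8)
x(t) = -45 (x(t) = (3*3)*(-5) = 9*(-5) = -45)
Y(j) = (24/7 - j/4)² (Y(j) = (24/7 + (⅛)*j*(-2))² = (24/7 - j/4)²)
(Y(x(-2)) + 20295) + Q(41) = ((96 - 7*(-45))²/784 + 20295) + 141 = ((96 + 315)²/784 + 20295) + 141 = ((1/784)*411² + 20295) + 141 = ((1/784)*168921 + 20295) + 141 = (168921/784 + 20295) + 141 = 16080201/784 + 141 = 16190745/784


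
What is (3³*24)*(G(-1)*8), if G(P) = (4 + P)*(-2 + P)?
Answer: -46656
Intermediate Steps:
G(P) = (-2 + P)*(4 + P)
(3³*24)*(G(-1)*8) = (3³*24)*((-8 + (-1)² + 2*(-1))*8) = (27*24)*((-8 + 1 - 2)*8) = 648*(-9*8) = 648*(-72) = -46656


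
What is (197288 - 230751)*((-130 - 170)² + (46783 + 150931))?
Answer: -9627773582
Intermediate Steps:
(197288 - 230751)*((-130 - 170)² + (46783 + 150931)) = -33463*((-300)² + 197714) = -33463*(90000 + 197714) = -33463*287714 = -9627773582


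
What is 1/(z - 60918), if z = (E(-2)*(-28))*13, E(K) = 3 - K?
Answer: -1/62738 ≈ -1.5939e-5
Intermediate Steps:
z = -1820 (z = ((3 - 1*(-2))*(-28))*13 = ((3 + 2)*(-28))*13 = (5*(-28))*13 = -140*13 = -1820)
1/(z - 60918) = 1/(-1820 - 60918) = 1/(-62738) = -1/62738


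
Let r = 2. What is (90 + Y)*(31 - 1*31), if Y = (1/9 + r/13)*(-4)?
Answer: 0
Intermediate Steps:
Y = -124/117 (Y = (1/9 + 2/13)*(-4) = (1*(⅑) + 2*(1/13))*(-4) = (⅑ + 2/13)*(-4) = (31/117)*(-4) = -124/117 ≈ -1.0598)
(90 + Y)*(31 - 1*31) = (90 - 124/117)*(31 - 1*31) = 10406*(31 - 31)/117 = (10406/117)*0 = 0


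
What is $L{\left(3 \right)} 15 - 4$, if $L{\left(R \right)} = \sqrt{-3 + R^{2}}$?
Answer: $-4 + 15 \sqrt{6} \approx 32.742$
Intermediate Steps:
$L{\left(3 \right)} 15 - 4 = \sqrt{-3 + 3^{2}} \cdot 15 - 4 = \sqrt{-3 + 9} \cdot 15 - 4 = \sqrt{6} \cdot 15 - 4 = 15 \sqrt{6} - 4 = -4 + 15 \sqrt{6}$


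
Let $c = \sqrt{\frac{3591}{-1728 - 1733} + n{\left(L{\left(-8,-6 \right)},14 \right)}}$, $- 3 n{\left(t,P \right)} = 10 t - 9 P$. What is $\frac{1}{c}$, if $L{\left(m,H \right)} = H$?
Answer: $\frac{\sqrt{730239851}}{210991} \approx 0.12808$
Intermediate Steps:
$n{\left(t,P \right)} = 3 P - \frac{10 t}{3}$ ($n{\left(t,P \right)} = - \frac{10 t - 9 P}{3} = - \frac{- 9 P + 10 t}{3} = 3 P - \frac{10 t}{3}$)
$c = \frac{\sqrt{730239851}}{3461}$ ($c = \sqrt{\frac{3591}{-1728 - 1733} + \left(3 \cdot 14 - -20\right)} = \sqrt{\frac{3591}{-1728 - 1733} + \left(42 + 20\right)} = \sqrt{\frac{3591}{-3461} + 62} = \sqrt{3591 \left(- \frac{1}{3461}\right) + 62} = \sqrt{- \frac{3591}{3461} + 62} = \sqrt{\frac{210991}{3461}} = \frac{\sqrt{730239851}}{3461} \approx 7.8078$)
$\frac{1}{c} = \frac{1}{\frac{1}{3461} \sqrt{730239851}} = \frac{\sqrt{730239851}}{210991}$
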